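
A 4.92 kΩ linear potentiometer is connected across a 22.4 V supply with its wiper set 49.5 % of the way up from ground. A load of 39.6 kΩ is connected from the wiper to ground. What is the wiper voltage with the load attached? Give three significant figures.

The wiper splits the pot into (1−α)R = 2.485 kΩ above and αR = 2.435 kΩ below.
Lower section ‖ load = 2.294 kΩ.
V_wiper = 22.4 × 2.294/(2.485 + 2.294) = 10.8 V.

V ≈ 10.8 V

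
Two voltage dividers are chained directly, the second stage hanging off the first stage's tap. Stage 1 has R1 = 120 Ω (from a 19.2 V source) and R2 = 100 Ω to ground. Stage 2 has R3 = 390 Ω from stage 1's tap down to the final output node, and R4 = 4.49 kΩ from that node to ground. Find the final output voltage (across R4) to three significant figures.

Stage 2 presents R3+R4 = 4880 Ω as a load on stage 1's tap.
Stage 1's lower leg becomes R2‖(R3+R4) = 97.99 Ω, so V_mid = 19.2 × 97.99/218.0 = 8.631 V.
Stage 2 is itself unloaded: V_out = V_mid × R4/(R3+R4) = 8.631 × 4490/4880 = 7.94 V.

V_out ≈ 7.94 V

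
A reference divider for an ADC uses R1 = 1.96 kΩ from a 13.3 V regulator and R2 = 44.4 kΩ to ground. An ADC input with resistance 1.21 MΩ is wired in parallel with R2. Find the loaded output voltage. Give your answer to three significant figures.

V_out ≈ 12.7 V

The load sits in parallel with R2: R2‖R_L = (44.4 × 1210) / (44.4 + 1210) = 42.83 kΩ.
V_out = 13.3 × 42.83 / (1.96 + 42.83) = 13.3 × 42.83/44.79 = 12.7 V.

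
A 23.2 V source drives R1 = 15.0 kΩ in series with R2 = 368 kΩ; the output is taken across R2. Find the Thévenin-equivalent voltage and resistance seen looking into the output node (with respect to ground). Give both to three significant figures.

V_th is the open-circuit tap voltage: 23.2 × 368/(15.0 + 368) = 22.3 V.
With the supply zeroed, R1 and R2 appear in parallel from the tap: R_th = R1‖R2 = (15.0 × 368)/383.0 = 14.4 kΩ.

V_th = 22.3 V, R_th = 14.4 kΩ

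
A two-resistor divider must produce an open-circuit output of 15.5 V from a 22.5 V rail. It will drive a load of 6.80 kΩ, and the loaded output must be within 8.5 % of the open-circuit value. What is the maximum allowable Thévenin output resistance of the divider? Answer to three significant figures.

Loading drop = R_th/(R_th + R_L) ≤ 0.0850, so R_th ≤ R_L · ε/(1−ε) = 6.80 kΩ × 0.0850/0.9150 = 632 Ω.
(Any R1, R2 with R2/(R1+R2) = 0.689 and R1‖R2 ≤ 632 Ω will meet the spec.)

R_th ≤ 632 Ω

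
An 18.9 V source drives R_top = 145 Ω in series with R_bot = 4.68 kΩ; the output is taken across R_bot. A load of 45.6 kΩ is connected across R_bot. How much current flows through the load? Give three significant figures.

I_L ≈ 0.401 mA

R_bot‖R_L = 4244 Ω; V_out = 18.9 × 4244/4389 = 18.28 V.
I_L = V_out / R_L = 18.28 / 45.6 kΩ = 0.401 mA.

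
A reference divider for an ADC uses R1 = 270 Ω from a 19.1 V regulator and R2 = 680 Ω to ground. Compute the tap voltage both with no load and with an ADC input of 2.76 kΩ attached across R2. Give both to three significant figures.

Open-circuit: V = 19.1 × 680/(270 + 680) = 13.7 V.
With the load, R2 becomes R2‖R_L = 545.6 Ω, so V = 19.1 × 545.6/815.6 = 12.8 V.

Unloaded: 13.7 V; loaded: 12.8 V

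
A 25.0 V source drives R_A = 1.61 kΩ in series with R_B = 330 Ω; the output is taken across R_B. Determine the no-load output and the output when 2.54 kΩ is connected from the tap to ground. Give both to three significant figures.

Open-circuit: V = 25.0 × 330/(1610 + 330) = 4.25 V.
With the load, R_B becomes R_B‖R_L = 292.1 Ω, so V = 25.0 × 292.1/1902 = 3.84 V.

Unloaded: 4.25 V; loaded: 3.84 V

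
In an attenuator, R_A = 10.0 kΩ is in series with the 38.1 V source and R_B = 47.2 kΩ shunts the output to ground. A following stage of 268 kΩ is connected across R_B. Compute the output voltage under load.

V_out ≈ 30.5 V

The load sits in parallel with R_B: R_B‖R_L = (47.2 × 268) / (47.2 + 268) = 40.13 kΩ.
V_out = 38.1 × 40.13 / (10.0 + 40.13) = 38.1 × 40.13/50.13 = 30.5 V.
(Unloaded it would have been 31.4 V.)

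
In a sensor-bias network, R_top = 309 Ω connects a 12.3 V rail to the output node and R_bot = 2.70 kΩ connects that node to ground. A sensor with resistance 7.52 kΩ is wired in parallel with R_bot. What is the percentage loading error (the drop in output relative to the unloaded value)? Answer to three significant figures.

3.56 %

The divider's output (Thévenin) resistance is R_top‖R_bot = 277.3 Ω.
Fractional drop under load = R_th/(R_th + R_L) = 277.3 / (277.3 + 7520) = 0.03556.
So the output falls by 3.56 %.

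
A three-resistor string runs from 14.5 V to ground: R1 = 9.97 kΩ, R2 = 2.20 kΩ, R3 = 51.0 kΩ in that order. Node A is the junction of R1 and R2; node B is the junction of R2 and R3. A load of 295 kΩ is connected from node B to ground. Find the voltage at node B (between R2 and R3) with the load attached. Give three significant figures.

At node B, R3 is in parallel with the load: R3‖R_L = 43.48 kΩ.
Below node A the resistance is R2 + (R3‖R_L) = 45.68 kΩ, so V_A = 14.5 × 45.68/55.65 = 11.90 V.
Then V_B = V_A × (R3‖R_L)/(R2 + R3‖R_L) = 11.90 × 43.48/45.68 = 11.3 V.

V ≈ 11.3 V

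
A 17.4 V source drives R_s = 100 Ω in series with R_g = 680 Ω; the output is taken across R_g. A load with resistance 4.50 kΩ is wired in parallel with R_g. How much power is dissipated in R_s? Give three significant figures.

P ≈ 63.5 mW

Total resistance from the source is R_s + (R_g‖R_L) = 690.7 Ω, so I = 17.4/690.7 Ω = 25.19 mA.
P = I²·R_s = (25.19 mA)² × 100 Ω = 63.5 mW.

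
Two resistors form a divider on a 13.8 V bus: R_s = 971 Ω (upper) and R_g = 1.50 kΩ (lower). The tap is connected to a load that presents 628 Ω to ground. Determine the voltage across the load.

The load sits in parallel with R_g: R_g‖R_L = (1500 × 628) / (1500 + 628) = 442.7 Ω.
V_out = 13.8 × 442.7 / (971 + 442.7) = 13.8 × 442.7/1414 = 4.32 V.

V_out ≈ 4.32 V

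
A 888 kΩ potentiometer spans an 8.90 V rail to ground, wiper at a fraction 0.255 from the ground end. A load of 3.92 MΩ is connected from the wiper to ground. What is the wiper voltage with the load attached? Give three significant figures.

V ≈ 2.18 V

The wiper splits the pot into (1−α)R = 661.6 kΩ above and αR = 226.4 kΩ below.
Lower section ‖ load = 214.1 kΩ.
V_wiper = 8.90 × 214.1/(661.6 + 214.1) = 2.18 V.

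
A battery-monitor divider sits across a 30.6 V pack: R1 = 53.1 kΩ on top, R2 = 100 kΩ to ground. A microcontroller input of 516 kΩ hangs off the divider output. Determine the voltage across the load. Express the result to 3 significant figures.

V_out ≈ 18.7 V

The load sits in parallel with R2: R2‖R_L = (100 × 516) / (100 + 516) = 83.77 kΩ.
V_out = 30.6 × 83.77 / (53.1 + 83.77) = 30.6 × 83.77/136.9 = 18.7 V.
(Unloaded it would have been 20.0 V.)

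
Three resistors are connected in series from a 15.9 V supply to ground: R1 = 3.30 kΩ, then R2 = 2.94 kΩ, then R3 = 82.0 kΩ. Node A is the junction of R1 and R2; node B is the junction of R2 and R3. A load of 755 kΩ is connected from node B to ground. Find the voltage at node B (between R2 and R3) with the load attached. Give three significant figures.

V ≈ 14.7 V

At node B, R3 is in parallel with the load: R3‖R_L = 73.97 kΩ.
Below node A the resistance is R2 + (R3‖R_L) = 76.91 kΩ, so V_A = 15.9 × 76.91/80.21 = 15.25 V.
Then V_B = V_A × (R3‖R_L)/(R2 + R3‖R_L) = 15.25 × 73.97/76.91 = 14.7 V.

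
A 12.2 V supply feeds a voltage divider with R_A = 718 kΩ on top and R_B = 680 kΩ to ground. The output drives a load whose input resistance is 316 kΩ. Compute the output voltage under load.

The load sits in parallel with R_B: R_B‖R_L = (680 × 316) / (680 + 316) = 215.7 kΩ.
V_out = 12.2 × 215.7 / (718 + 215.7) = 12.2 × 215.7/933.7 = 2.82 V.
(Unloaded it would have been 5.93 V.)

V_out ≈ 2.82 V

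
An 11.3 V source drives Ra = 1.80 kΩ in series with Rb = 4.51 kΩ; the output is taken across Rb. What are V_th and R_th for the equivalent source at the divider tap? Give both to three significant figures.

V_th is the open-circuit tap voltage: 11.3 × 4.51/(1.80 + 4.51) = 8.08 V.
With the supply zeroed, Ra and Rb appear in parallel from the tap: R_th = Ra‖Rb = (1.80 × 4.51)/6.310 = 1.29 kΩ.

V_th = 8.08 V, R_th = 1.29 kΩ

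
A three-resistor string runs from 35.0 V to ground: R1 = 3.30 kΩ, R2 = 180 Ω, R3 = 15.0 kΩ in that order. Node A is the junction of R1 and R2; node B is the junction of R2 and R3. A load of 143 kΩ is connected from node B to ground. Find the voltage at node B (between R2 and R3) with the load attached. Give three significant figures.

At node B, R3 is in parallel with the load: R3‖R_L = 13580 Ω.
Below node A the resistance is R2 + (R3‖R_L) = 13760 Ω, so V_A = 35.0 × 13760/17060 = 28.23 V.
Then V_B = V_A × (R3‖R_L)/(R2 + R3‖R_L) = 28.23 × 13580/13760 = 27.9 V.

V ≈ 27.9 V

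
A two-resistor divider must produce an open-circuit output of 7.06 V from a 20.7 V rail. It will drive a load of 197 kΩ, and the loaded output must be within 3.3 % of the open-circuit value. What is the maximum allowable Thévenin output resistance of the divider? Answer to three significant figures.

Loading drop = R_th/(R_th + R_L) ≤ 0.0330, so R_th ≤ R_L · ε/(1−ε) = 197 kΩ × 0.0330/0.9670 = 6.72 kΩ.

R_th ≤ 6.72 kΩ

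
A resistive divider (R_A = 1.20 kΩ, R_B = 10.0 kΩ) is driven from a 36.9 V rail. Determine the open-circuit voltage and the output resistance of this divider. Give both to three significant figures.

V_th = 32.9 V, R_th = 1.07 kΩ

V_th is the open-circuit tap voltage: 36.9 × 10.0/(1.20 + 10.0) = 32.9 V.
With the supply zeroed, R_A and R_B appear in parallel from the tap: R_th = R_A‖R_B = (1.20 × 10.0)/11.20 = 1.07 kΩ.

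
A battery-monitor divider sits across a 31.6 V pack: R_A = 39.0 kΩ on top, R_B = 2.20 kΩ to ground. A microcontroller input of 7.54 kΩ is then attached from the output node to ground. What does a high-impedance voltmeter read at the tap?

The load sits in parallel with R_B: R_B‖R_L = (2.20 × 7.54) / (2.20 + 7.54) = 1.703 kΩ.
V_out = 31.6 × 1.703 / (39.0 + 1.703) = 31.6 × 1.703/40.70 = 1.32 V.
(Unloaded it would have been 1.69 V.)

V_out ≈ 1.32 V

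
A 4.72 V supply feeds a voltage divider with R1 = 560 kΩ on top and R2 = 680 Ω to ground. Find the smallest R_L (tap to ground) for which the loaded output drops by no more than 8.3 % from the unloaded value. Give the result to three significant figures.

R_L(min) ≈ 7.50 kΩ

Output resistance R_th = R1‖R2 = (560000 × 680)/560700 = 679.2 Ω.
The fractional drop is R_th/(R_th + R_L); requiring this ≤ 0.0830 gives R_L ≥ R_th(1/0.0830 − 1) = 679.2 × 11.05 = 7.50 kΩ.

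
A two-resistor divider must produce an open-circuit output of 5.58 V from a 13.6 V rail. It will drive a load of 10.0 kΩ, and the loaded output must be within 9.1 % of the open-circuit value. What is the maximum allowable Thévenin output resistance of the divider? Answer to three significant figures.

Loading drop = R_th/(R_th + R_L) ≤ 0.0910, so R_th ≤ R_L · ε/(1−ε) = 10.0 kΩ × 0.0910/0.9090 = 1.00 kΩ.
(Any R1, R2 with R2/(R1+R2) = 0.410 and R1‖R2 ≤ 1.00 kΩ will meet the spec.)

R_th ≤ 1.00 kΩ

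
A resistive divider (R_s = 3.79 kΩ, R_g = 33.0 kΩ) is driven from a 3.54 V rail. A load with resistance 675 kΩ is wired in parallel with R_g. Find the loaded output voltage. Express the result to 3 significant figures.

The load sits in parallel with R_g: R_g‖R_L = (33.0 × 675) / (33.0 + 675) = 31.46 kΩ.
V_out = 3.54 × 31.46 / (3.79 + 31.46) = 3.54 × 31.46/35.25 = 3.16 V.

V_out ≈ 3.16 V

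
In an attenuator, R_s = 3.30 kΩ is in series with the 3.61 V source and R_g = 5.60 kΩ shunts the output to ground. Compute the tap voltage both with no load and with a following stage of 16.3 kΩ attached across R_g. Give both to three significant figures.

Open-circuit: V = 3.61 × 5.60/(3.30 + 5.60) = 2.27 V.
With the load, R_g becomes R_g‖R_L = 4.168 kΩ, so V = 3.61 × 4.168/7.468 = 2.01 V.

Unloaded: 2.27 V; loaded: 2.01 V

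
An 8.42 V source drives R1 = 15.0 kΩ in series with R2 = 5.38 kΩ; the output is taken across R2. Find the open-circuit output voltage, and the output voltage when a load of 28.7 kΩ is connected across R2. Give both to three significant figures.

Open-circuit: V = 8.42 × 5.38/(15.0 + 5.38) = 2.22 V.
With the load, R2 becomes R2‖R_L = 4.531 kΩ, so V = 8.42 × 4.531/19.53 = 1.95 V.

Unloaded: 2.22 V; loaded: 1.95 V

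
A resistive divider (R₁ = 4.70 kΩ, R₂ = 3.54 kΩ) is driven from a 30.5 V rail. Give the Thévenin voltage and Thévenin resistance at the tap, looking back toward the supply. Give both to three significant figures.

V_th = 13.1 V, R_th = 2.02 kΩ

V_th is the open-circuit tap voltage: 30.5 × 3.54/(4.70 + 3.54) = 13.1 V.
With the supply zeroed, R₁ and R₂ appear in parallel from the tap: R_th = R₁‖R₂ = (4.70 × 3.54)/8.240 = 2.02 kΩ.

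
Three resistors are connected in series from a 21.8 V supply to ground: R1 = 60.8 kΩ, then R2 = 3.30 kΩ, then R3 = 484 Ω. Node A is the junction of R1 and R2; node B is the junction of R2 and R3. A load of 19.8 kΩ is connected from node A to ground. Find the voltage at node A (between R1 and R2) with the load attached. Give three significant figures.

V ≈ 1.08 V

Below node A the series string R2+R3 = 3784 Ω sits in parallel with the 19800 Ω load: 3177 Ω.
V_A = 21.8 × 3177/(60800 + 3177) = 1.08 V.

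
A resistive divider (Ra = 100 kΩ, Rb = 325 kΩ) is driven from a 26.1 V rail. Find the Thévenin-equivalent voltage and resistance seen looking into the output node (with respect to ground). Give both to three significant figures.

V_th is the open-circuit tap voltage: 26.1 × 325/(100 + 325) = 20.0 V.
With the supply zeroed, Ra and Rb appear in parallel from the tap: R_th = Ra‖Rb = (100 × 325)/425.0 = 76.5 kΩ.

V_th = 20.0 V, R_th = 76.5 kΩ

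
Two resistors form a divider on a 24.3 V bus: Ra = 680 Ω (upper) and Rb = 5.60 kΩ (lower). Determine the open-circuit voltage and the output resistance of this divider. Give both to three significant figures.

V_th is the open-circuit tap voltage: 24.3 × 5600/(680 + 5600) = 21.7 V.
With the supply zeroed, Ra and Rb appear in parallel from the tap: R_th = Ra‖Rb = (680 × 5600)/6280 = 606 Ω.

V_th = 21.7 V, R_th = 606 Ω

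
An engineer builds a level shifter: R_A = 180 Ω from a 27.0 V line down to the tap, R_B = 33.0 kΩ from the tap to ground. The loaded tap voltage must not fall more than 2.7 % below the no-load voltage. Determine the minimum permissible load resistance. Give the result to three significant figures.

R_L(min) ≈ 6.45 kΩ

Output resistance R_th = R_A‖R_B = (180 × 33000)/33180 = 179.0 Ω.
The fractional drop is R_th/(R_th + R_L); requiring this ≤ 0.0270 gives R_L ≥ R_th(1/0.0270 − 1) = 179.0 × 36.04 = 6.45 kΩ.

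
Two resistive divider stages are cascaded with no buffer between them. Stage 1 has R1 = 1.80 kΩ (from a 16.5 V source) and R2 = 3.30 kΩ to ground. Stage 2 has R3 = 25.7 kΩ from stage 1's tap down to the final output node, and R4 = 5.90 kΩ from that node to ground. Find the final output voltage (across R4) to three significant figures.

Stage 2 presents R3+R4 = 31.60 kΩ as a load on stage 1's tap.
Stage 1's lower leg becomes R2‖(R3+R4) = 2.988 kΩ, so V_mid = 16.5 × 2.988/4.788 = 10.30 V.
Stage 2 is itself unloaded: V_out = V_mid × R4/(R3+R4) = 10.30 × 5.90/31.60 = 1.92 V.

V_out ≈ 1.92 V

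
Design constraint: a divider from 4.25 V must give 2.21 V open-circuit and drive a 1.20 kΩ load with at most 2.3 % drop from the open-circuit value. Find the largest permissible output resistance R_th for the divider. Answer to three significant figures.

R_th ≤ 28.2 Ω

Loading drop = R_th/(R_th + R_L) ≤ 0.0230, so R_th ≤ R_L · ε/(1−ε) = 1.20 kΩ × 0.0230/0.9770 = 28.2 Ω.
(Any R1, R2 with R2/(R1+R2) = 0.520 and R1‖R2 ≤ 28.2 Ω will meet the spec.)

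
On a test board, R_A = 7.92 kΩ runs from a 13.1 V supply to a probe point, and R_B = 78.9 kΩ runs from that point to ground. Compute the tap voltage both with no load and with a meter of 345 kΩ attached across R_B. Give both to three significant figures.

Unloaded: 11.9 V; loaded: 11.7 V

Open-circuit: V = 13.1 × 78.9/(7.92 + 78.9) = 11.9 V.
With the load, R_B becomes R_B‖R_L = 64.21 kΩ, so V = 13.1 × 64.21/72.13 = 11.7 V.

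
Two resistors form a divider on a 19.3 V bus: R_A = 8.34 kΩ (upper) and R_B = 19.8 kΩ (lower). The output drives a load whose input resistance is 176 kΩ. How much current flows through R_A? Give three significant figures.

R_B‖R_L = 17.80 kΩ, so the source sees R_A + R_B‖R_L = 26.14 kΩ.
I = 19.3 V / 26.14 kΩ = 0.738 mA.

I ≈ 0.738 mA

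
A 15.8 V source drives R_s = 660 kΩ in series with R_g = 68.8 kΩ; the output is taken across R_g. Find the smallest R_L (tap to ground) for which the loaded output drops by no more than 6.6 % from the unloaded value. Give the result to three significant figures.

Output resistance R_th = R_s‖R_g = (660 × 68.8)/728.8 = 62.31 kΩ.
The fractional drop is R_th/(R_th + R_L); requiring this ≤ 0.0660 gives R_L ≥ R_th(1/0.0660 − 1) = 62.31 × 14.15 = 882 kΩ.

R_L(min) ≈ 882 kΩ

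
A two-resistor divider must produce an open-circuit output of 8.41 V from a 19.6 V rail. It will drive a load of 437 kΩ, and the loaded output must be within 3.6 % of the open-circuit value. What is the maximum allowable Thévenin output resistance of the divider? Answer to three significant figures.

Loading drop = R_th/(R_th + R_L) ≤ 0.0360, so R_th ≤ R_L · ε/(1−ε) = 437 kΩ × 0.0360/0.9640 = 16.3 kΩ.

R_th ≤ 16.3 kΩ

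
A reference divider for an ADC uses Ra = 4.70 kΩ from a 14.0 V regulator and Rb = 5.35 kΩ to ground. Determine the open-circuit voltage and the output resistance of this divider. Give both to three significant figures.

V_th = 7.45 V, R_th = 2.50 kΩ

V_th is the open-circuit tap voltage: 14.0 × 5.35/(4.70 + 5.35) = 7.45 V.
With the supply zeroed, Ra and Rb appear in parallel from the tap: R_th = Ra‖Rb = (4.70 × 5.35)/10.05 = 2.50 kΩ.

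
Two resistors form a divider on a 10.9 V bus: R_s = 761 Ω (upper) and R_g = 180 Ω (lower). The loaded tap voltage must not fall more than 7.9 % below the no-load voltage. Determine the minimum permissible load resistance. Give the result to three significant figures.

Output resistance R_th = R_s‖R_g = (761 × 180)/941.0 = 145.6 Ω.
The fractional drop is R_th/(R_th + R_L); requiring this ≤ 0.0790 gives R_L ≥ R_th(1/0.0790 − 1) = 145.6 × 11.66 = 1.70 kΩ.

R_L(min) ≈ 1.70 kΩ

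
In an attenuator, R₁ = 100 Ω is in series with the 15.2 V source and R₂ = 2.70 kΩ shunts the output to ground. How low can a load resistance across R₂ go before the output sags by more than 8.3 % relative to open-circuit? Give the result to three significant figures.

Output resistance R_th = R₁‖R₂ = (100 × 2700)/2800 = 96.43 Ω.
The fractional drop is R_th/(R_th + R_L); requiring this ≤ 0.0830 gives R_L ≥ R_th(1/0.0830 − 1) = 96.43 × 11.05 = 1.07 kΩ.

R_L(min) ≈ 1.07 kΩ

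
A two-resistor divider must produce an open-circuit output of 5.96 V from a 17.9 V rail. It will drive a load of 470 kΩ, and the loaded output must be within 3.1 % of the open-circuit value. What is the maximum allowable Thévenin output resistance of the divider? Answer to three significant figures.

R_th ≤ 15.0 kΩ

Loading drop = R_th/(R_th + R_L) ≤ 0.0310, so R_th ≤ R_L · ε/(1−ε) = 470 kΩ × 0.0310/0.9690 = 15.0 kΩ.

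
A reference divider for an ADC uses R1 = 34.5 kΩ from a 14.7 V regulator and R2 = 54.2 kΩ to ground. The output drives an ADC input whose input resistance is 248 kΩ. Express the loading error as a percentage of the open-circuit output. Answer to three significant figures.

7.83 %

The divider's output (Thévenin) resistance is R1‖R2 = 21.08 kΩ.
Fractional drop under load = R_th/(R_th + R_L) = 21.08 / (21.08 + 248) = 0.07835.
So the output falls by 7.83 %.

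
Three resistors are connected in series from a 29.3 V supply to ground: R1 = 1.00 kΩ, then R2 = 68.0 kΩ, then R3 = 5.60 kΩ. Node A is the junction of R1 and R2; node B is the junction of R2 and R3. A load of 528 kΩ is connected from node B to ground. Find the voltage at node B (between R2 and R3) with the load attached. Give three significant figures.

V ≈ 2.18 V

At node B, R3 is in parallel with the load: R3‖R_L = 5.541 kΩ.
Below node A the resistance is R2 + (R3‖R_L) = 73.54 kΩ, so V_A = 29.3 × 73.54/74.54 = 28.91 V.
Then V_B = V_A × (R3‖R_L)/(R2 + R3‖R_L) = 28.91 × 5.541/73.54 = 2.18 V.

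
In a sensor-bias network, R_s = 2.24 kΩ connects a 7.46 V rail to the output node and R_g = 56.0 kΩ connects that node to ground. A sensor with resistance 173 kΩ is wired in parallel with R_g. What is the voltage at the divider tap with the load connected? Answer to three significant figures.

The load sits in parallel with R_g: R_g‖R_L = (56.0 × 173) / (56.0 + 173) = 42.31 kΩ.
V_out = 7.46 × 42.31 / (2.24 + 42.31) = 7.46 × 42.31/44.55 = 7.08 V.

V_out ≈ 7.08 V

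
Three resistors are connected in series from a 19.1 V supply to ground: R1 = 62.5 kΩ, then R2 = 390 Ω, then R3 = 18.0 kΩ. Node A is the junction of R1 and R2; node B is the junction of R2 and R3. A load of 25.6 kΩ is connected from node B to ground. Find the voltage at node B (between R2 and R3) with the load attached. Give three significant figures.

V ≈ 2.75 V

At node B, R3 is in parallel with the load: R3‖R_L = 10570 Ω.
Below node A the resistance is R2 + (R3‖R_L) = 10960 Ω, so V_A = 19.1 × 10960/73460 = 2.849 V.
Then V_B = V_A × (R3‖R_L)/(R2 + R3‖R_L) = 2.849 × 10570/10960 = 2.75 V.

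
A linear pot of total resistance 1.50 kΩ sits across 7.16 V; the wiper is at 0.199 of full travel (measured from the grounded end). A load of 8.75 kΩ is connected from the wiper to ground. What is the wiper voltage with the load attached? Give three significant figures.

V ≈ 1.39 V

The wiper splits the pot into (1−α)R = 1202 Ω above and αR = 298.5 Ω below.
Lower section ‖ load = 288.7 Ω.
V_wiper = 7.16 × 288.7/(1202 + 288.7) = 1.39 V.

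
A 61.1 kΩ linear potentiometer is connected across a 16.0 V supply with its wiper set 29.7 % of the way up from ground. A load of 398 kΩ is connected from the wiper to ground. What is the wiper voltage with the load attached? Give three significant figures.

V ≈ 4.60 V

The wiper splits the pot into (1−α)R = 42.95 kΩ above and αR = 18.15 kΩ below.
Lower section ‖ load = 17.36 kΩ.
V_wiper = 16.0 × 17.36/(42.95 + 17.36) = 4.60 V.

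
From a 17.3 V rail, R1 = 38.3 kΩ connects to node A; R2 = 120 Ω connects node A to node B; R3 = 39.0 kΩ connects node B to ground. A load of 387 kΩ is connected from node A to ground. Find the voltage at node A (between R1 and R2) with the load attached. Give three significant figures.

Below node A the series string R2+R3 = 39120 Ω sits in parallel with the 387000 Ω load: 35530 Ω.
V_A = 17.3 × 35530/(38300 + 35530) = 8.33 V.

V ≈ 8.33 V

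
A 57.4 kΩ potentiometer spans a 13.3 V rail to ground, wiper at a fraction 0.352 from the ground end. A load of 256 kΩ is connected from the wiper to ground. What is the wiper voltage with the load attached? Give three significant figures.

V ≈ 4.45 V

The wiper splits the pot into (1−α)R = 37.20 kΩ above and αR = 20.20 kΩ below.
Lower section ‖ load = 18.73 kΩ.
V_wiper = 13.3 × 18.73/(37.20 + 18.73) = 4.45 V.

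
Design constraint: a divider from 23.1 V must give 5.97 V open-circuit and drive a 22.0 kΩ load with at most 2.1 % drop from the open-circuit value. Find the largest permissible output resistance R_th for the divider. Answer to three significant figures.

R_th ≤ 472 Ω

Loading drop = R_th/(R_th + R_L) ≤ 0.0210, so R_th ≤ R_L · ε/(1−ε) = 22.0 kΩ × 0.0210/0.9790 = 472 Ω.
(Any R1, R2 with R2/(R1+R2) = 0.258 and R1‖R2 ≤ 472 Ω will meet the spec.)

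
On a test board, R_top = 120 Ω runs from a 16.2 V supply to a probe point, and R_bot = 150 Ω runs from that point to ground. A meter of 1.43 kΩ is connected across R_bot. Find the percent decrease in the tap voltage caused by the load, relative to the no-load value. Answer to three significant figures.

The divider's output (Thévenin) resistance is R_top‖R_bot = 66.67 Ω.
Fractional drop under load = R_th/(R_th + R_L) = 66.67 / (66.67 + 1430) = 0.04454.
So the output falls by 4.45 %.

4.45 %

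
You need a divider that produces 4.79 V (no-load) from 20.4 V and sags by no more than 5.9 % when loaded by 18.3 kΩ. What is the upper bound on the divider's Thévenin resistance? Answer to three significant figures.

Loading drop = R_th/(R_th + R_L) ≤ 0.0590, so R_th ≤ R_L · ε/(1−ε) = 18.3 kΩ × 0.0590/0.9410 = 1.15 kΩ.

R_th ≤ 1.15 kΩ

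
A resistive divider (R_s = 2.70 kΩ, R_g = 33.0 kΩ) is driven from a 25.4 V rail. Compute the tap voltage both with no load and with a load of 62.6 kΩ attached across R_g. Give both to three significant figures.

Open-circuit: V = 25.4 × 33.0/(2.70 + 33.0) = 23.5 V.
With the load, R_g becomes R_g‖R_L = 21.61 kΩ, so V = 25.4 × 21.61/24.31 = 22.6 V.

Unloaded: 23.5 V; loaded: 22.6 V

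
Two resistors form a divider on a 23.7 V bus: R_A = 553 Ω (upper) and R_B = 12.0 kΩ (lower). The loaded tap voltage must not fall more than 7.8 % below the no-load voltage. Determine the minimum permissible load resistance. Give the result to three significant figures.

R_L(min) ≈ 6.25 kΩ

Output resistance R_th = R_A‖R_B = (553 × 12000)/12550 = 528.6 Ω.
The fractional drop is R_th/(R_th + R_L); requiring this ≤ 0.0780 gives R_L ≥ R_th(1/0.0780 − 1) = 528.6 × 11.82 = 6.25 kΩ.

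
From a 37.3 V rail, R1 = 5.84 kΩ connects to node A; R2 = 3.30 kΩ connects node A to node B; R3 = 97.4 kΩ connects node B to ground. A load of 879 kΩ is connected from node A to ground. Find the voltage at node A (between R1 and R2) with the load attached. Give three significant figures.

Below node A the series string R2+R3 = 100.7 kΩ sits in parallel with the 879 kΩ load: 90.35 kΩ.
V_A = 37.3 × 90.35/(5.84 + 90.35) = 35.0 V.

V ≈ 35.0 V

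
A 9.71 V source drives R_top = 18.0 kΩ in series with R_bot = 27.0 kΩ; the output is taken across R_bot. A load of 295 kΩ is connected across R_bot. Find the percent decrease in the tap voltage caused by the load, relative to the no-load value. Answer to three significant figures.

3.53 %

The divider's output (Thévenin) resistance is R_top‖R_bot = 10.80 kΩ.
Fractional drop under load = R_th/(R_th + R_L) = 10.80 / (10.80 + 295) = 0.03532.
So the output falls by 3.53 %.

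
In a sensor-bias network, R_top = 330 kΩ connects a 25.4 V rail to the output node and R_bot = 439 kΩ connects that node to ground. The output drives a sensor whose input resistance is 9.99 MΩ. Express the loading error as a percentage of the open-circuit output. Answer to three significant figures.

The divider's output (Thévenin) resistance is R_top‖R_bot = 188.4 kΩ.
Fractional drop under load = R_th/(R_th + R_L) = 188.4 / (188.4 + 9990) = 0.01851.
So the output falls by 1.85 %.

1.85 %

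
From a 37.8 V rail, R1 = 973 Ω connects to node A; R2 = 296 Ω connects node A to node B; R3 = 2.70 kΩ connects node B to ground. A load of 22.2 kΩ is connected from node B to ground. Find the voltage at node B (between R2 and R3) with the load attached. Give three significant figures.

At node B, R3 is in parallel with the load: R3‖R_L = 2407 Ω.
Below node A the resistance is R2 + (R3‖R_L) = 2703 Ω, so V_A = 37.8 × 2703/3676 = 27.80 V.
Then V_B = V_A × (R3‖R_L)/(R2 + R3‖R_L) = 27.80 × 2407/2703 = 24.8 V.

V ≈ 24.8 V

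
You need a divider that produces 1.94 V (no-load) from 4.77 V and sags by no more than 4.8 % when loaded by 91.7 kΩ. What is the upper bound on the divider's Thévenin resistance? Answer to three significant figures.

Loading drop = R_th/(R_th + R_L) ≤ 0.0480, so R_th ≤ R_L · ε/(1−ε) = 91.7 kΩ × 0.0480/0.9520 = 4.62 kΩ.

R_th ≤ 4.62 kΩ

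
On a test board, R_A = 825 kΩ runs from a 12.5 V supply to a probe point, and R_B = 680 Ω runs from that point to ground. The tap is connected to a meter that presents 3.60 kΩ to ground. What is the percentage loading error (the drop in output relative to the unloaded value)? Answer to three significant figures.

15.9 %

Unloaded V = 12.5 × 680/825700 = 0.01029 V.
Loaded: R_B‖R_L = 572.0 Ω, giving V = 12.5 × 572.0/825600 = 0.008660 V.
Drop = (0.01029 − 0.008660) / 0.01029 = 15.9 %.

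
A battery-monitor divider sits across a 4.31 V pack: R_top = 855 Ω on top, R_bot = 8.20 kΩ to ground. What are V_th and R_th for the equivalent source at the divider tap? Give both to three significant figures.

V_th is the open-circuit tap voltage: 4.31 × 8200/(855 + 8200) = 3.90 V.
With the supply zeroed, R_top and R_bot appear in parallel from the tap: R_th = R_top‖R_bot = (855 × 8200)/9055 = 774 Ω.

V_th = 3.90 V, R_th = 774 Ω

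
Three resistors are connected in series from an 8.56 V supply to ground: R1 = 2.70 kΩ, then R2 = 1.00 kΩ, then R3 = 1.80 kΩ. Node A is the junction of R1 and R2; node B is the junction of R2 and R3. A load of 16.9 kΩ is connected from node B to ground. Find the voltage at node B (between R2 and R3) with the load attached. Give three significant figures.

V ≈ 2.61 V

At node B, R3 is in parallel with the load: R3‖R_L = 1.627 kΩ.
Below node A the resistance is R2 + (R3‖R_L) = 2.627 kΩ, so V_A = 8.56 × 2.627/5.327 = 4.221 V.
Then V_B = V_A × (R3‖R_L)/(R2 + R3‖R_L) = 4.221 × 1.627/2.627 = 2.61 V.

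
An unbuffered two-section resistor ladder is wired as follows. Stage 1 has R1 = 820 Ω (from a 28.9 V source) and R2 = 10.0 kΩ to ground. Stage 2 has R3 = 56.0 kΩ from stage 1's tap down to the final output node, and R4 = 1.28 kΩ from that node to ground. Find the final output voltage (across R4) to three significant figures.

Stage 2 presents R3+R4 = 57280 Ω as a load on stage 1's tap.
Stage 1's lower leg becomes R2‖(R3+R4) = 8514 Ω, so V_mid = 28.9 × 8514/9334 = 26.36 V.
Stage 2 is itself unloaded: V_out = V_mid × R4/(R3+R4) = 26.36 × 1280/57280 = 0.589 V.

V_out ≈ 0.589 V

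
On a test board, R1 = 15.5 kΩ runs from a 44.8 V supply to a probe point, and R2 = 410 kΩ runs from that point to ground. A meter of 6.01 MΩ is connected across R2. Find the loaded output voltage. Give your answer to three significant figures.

The load sits in parallel with R2: R2‖R_L = (410 × 6010) / (410 + 6010) = 383.8 kΩ.
V_out = 44.8 × 383.8 / (15.5 + 383.8) = 44.8 × 383.8/399.3 = 43.1 V.
(Unloaded it would have been 43.2 V.)

V_out ≈ 43.1 V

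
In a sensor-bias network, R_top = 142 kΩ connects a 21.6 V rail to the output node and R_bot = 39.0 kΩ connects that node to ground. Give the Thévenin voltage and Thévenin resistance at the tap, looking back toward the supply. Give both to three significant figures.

V_th = 4.65 V, R_th = 30.6 kΩ

V_th is the open-circuit tap voltage: 21.6 × 39.0/(142 + 39.0) = 4.65 V.
With the supply zeroed, R_top and R_bot appear in parallel from the tap: R_th = R_top‖R_bot = (142 × 39.0)/181.0 = 30.6 kΩ.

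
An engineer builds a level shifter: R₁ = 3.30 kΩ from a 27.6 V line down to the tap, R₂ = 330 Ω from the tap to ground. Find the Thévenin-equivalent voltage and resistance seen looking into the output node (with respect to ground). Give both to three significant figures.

V_th = 2.51 V, R_th = 300 Ω

V_th is the open-circuit tap voltage: 27.6 × 330/(3300 + 330) = 2.51 V.
With the supply zeroed, R₁ and R₂ appear in parallel from the tap: R_th = R₁‖R₂ = (3300 × 330)/3630 = 300 Ω.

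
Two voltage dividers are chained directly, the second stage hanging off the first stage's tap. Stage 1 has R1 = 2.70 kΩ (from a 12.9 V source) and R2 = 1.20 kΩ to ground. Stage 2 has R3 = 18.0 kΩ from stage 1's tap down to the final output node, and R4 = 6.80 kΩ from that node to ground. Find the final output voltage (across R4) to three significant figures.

Stage 2 presents R3+R4 = 24.80 kΩ as a load on stage 1's tap.
Stage 1's lower leg becomes R2‖(R3+R4) = 1.145 kΩ, so V_mid = 12.9 × 1.145/3.845 = 3.841 V.
Stage 2 is itself unloaded: V_out = V_mid × R4/(R3+R4) = 3.841 × 6.80/24.80 = 1.05 V.

V_out ≈ 1.05 V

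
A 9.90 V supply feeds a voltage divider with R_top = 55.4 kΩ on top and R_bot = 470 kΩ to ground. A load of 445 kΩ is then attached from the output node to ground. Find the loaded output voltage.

The load sits in parallel with R_bot: R_bot‖R_L = (470 × 445) / (470 + 445) = 228.6 kΩ.
V_out = 9.90 × 228.6 / (55.4 + 228.6) = 9.90 × 228.6/284.0 = 7.97 V.
(Unloaded it would have been 8.86 V.)

V_out ≈ 7.97 V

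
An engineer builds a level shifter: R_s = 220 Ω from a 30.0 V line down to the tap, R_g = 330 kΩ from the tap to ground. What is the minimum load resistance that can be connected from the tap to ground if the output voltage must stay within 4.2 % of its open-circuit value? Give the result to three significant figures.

R_L(min) ≈ 5.01 kΩ

Output resistance R_th = R_s‖R_g = (220 × 330000)/330200 = 219.9 Ω.
The fractional drop is R_th/(R_th + R_L); requiring this ≤ 0.0420 gives R_L ≥ R_th(1/0.0420 − 1) = 219.9 × 22.81 = 5.01 kΩ.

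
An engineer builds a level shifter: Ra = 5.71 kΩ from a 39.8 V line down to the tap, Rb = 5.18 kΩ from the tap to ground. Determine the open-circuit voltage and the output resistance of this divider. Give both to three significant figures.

V_th is the open-circuit tap voltage: 39.8 × 5.18/(5.71 + 5.18) = 18.9 V.
With the supply zeroed, Ra and Rb appear in parallel from the tap: R_th = Ra‖Rb = (5.71 × 5.18)/10.89 = 2.72 kΩ.

V_th = 18.9 V, R_th = 2.72 kΩ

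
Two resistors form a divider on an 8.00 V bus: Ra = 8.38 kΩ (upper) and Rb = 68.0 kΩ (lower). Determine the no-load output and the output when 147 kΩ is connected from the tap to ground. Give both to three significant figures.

Open-circuit: V = 8.00 × 68.0/(8.38 + 68.0) = 7.12 V.
With the load, Rb becomes Rb‖R_L = 46.49 kΩ, so V = 8.00 × 46.49/54.87 = 6.78 V.

Unloaded: 7.12 V; loaded: 6.78 V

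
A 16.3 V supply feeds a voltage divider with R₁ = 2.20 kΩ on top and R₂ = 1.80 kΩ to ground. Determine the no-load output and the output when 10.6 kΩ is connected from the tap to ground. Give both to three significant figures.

Open-circuit: V = 16.3 × 1.80/(2.20 + 1.80) = 7.33 V.
With the load, R₂ becomes R₂‖R_L = 1.539 kΩ, so V = 16.3 × 1.539/3.739 = 6.71 V.

Unloaded: 7.33 V; loaded: 6.71 V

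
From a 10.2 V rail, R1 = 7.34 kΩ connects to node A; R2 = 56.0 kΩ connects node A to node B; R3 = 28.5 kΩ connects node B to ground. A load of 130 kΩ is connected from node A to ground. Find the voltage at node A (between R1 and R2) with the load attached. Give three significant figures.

V ≈ 8.92 V

Below node A the series string R2+R3 = 84.50 kΩ sits in parallel with the 130 kΩ load: 51.21 kΩ.
V_A = 10.2 × 51.21/(7.34 + 51.21) = 8.92 V.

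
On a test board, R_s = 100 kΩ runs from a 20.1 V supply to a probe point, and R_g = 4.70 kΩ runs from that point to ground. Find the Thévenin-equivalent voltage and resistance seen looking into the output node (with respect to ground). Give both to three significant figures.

V_th = 0.902 V, R_th = 4.49 kΩ

V_th is the open-circuit tap voltage: 20.1 × 4.70/(100 + 4.70) = 0.902 V.
With the supply zeroed, R_s and R_g appear in parallel from the tap: R_th = R_s‖R_g = (100 × 4.70)/104.7 = 4.49 kΩ.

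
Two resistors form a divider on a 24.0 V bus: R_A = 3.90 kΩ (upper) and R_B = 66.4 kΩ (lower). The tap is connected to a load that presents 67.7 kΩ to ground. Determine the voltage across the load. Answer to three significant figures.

V_out ≈ 21.5 V

The load sits in parallel with R_B: R_B‖R_L = (66.4 × 67.7) / (66.4 + 67.7) = 33.52 kΩ.
V_out = 24.0 × 33.52 / (3.90 + 33.52) = 24.0 × 33.52/37.42 = 21.5 V.
(Unloaded it would have been 22.7 V.)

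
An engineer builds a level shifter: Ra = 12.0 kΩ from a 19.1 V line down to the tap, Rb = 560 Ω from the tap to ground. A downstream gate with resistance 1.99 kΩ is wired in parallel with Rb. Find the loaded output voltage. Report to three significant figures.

V_out ≈ 0.671 V

The load sits in parallel with Rb: Rb‖R_L = (560 × 1990) / (560 + 1990) = 437.0 Ω.
V_out = 19.1 × 437.0 / (12000 + 437.0) = 19.1 × 437.0/12440 = 0.671 V.
(Unloaded it would have been 0.852 V.)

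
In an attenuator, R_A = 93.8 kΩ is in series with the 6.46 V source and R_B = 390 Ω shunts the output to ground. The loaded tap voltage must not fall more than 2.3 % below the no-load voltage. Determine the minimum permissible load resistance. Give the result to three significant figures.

R_L(min) ≈ 16.5 kΩ

Output resistance R_th = R_A‖R_B = (93800 × 390)/94190 = 388.4 Ω.
The fractional drop is R_th/(R_th + R_L); requiring this ≤ 0.0230 gives R_L ≥ R_th(1/0.0230 − 1) = 388.4 × 42.48 = 16.5 kΩ.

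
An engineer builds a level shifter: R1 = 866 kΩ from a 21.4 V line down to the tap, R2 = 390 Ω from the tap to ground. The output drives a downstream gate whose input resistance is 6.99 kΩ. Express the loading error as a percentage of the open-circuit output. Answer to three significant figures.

The divider's output (Thévenin) resistance is R1‖R2 = 389.8 Ω.
Fractional drop under load = R_th/(R_th + R_L) = 389.8 / (389.8 + 6990) = 0.05282.
So the output falls by 5.28 %.

5.28 %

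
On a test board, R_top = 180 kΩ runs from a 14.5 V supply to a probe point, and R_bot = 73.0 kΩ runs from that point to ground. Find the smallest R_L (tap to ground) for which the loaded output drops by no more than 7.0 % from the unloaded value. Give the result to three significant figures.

R_L(min) ≈ 690 kΩ

Output resistance R_th = R_top‖R_bot = (180 × 73.0)/253.0 = 51.94 kΩ.
The fractional drop is R_th/(R_th + R_L); requiring this ≤ 0.0700 gives R_L ≥ R_th(1/0.0700 − 1) = 51.94 × 13.29 = 690 kΩ.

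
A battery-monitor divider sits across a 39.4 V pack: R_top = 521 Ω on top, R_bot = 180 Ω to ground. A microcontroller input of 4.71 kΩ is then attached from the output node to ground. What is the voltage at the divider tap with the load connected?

V_out ≈ 9.84 V

The load sits in parallel with R_bot: R_bot‖R_L = (180 × 4710) / (180 + 4710) = 173.4 Ω.
V_out = 39.4 × 173.4 / (521 + 173.4) = 39.4 × 173.4/694.4 = 9.84 V.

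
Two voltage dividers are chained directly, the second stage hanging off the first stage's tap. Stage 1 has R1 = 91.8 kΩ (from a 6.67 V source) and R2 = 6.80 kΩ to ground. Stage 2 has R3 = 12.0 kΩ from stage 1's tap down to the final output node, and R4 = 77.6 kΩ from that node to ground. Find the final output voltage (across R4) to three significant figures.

Stage 2 presents R3+R4 = 89.60 kΩ as a load on stage 1's tap.
Stage 1's lower leg becomes R2‖(R3+R4) = 6.320 kΩ, so V_mid = 6.67 × 6.320/98.12 = 0.4296 V.
Stage 2 is itself unloaded: V_out = V_mid × R4/(R3+R4) = 0.4296 × 77.6/89.60 = 0.372 V.

V_out ≈ 0.372 V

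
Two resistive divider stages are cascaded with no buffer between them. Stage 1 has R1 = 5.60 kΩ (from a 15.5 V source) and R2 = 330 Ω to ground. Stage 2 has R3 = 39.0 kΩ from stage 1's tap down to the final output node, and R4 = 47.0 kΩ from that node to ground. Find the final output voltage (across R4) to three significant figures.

V_out ≈ 0.470 V

Stage 2 presents R3+R4 = 86000 Ω as a load on stage 1's tap.
Stage 1's lower leg becomes R2‖(R3+R4) = 328.7 Ω, so V_mid = 15.5 × 328.7/5929 = 0.8594 V.
Stage 2 is itself unloaded: V_out = V_mid × R4/(R3+R4) = 0.8594 × 47000/86000 = 0.470 V.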